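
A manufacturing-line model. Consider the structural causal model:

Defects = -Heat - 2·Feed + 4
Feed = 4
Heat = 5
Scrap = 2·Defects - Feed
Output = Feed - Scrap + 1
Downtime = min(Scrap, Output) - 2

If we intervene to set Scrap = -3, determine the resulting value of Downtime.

-5

Under do(Scrap=-3), the mechanism Scrap = 2·Defects - Feed is discarded; Scrap is fixed at -3.
Output = Feed - Scrap + 1  [with Feed=4, Scrap=-3]  = 8
Downtime = min(Scrap, Output) - 2  [with Scrap=-3, Output=8]  = -5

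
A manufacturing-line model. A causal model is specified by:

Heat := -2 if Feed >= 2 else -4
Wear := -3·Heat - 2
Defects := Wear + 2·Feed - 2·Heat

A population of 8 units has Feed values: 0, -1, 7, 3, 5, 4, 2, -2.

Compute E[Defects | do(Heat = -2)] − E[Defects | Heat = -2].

The intervention sets Heat=-2 in all 8 units regardless of Feed. Recomputing Defects per unit gives 8, 6, 22, 14, 18, 16, 12, 4; average 12.5.
Conditioning on Heat=-2 selects the 5 unit(s) with Feed ∈ {7, 3, 5, 4, 2}. Their Defects values: 22, 14, 18, 16, 12. Mean = 16.4.
Difference = 12.5 − 16.4 = -3.9.

-3.9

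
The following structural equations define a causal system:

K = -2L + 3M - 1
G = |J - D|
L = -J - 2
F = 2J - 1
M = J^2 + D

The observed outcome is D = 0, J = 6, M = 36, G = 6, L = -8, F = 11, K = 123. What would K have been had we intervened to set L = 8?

91

Under do(L=8), the mechanism L = -J - 2 is discarded; L is fixed at 8.
M = J^2 + D  [with J=6, D=0]  = 36
K = -2L + 3M - 1  [with L=8, M=36]  = 91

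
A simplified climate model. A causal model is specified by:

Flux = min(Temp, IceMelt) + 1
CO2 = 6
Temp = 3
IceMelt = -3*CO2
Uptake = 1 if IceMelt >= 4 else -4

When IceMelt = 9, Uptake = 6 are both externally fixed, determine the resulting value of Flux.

4

The joint intervention fixes IceMelt = 9, Uptake = 6, removing each variable's own equation.
Flux = min(Temp, IceMelt) + 1  [with Temp=3, IceMelt=9]  = 4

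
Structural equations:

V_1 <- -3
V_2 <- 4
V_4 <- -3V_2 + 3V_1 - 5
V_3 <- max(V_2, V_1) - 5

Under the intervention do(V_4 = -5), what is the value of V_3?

Under do(V_4=-5), the mechanism V_4 <- -3V_2 + 3V_1 - 5 is discarded; V_4 is fixed at -5.
Since V_3 is not a descendant of the intervened variable, it is unaffected.
V_3 = max(V_2, V_1) - 5  [with V_2=4, V_1=-3]  = -1

-1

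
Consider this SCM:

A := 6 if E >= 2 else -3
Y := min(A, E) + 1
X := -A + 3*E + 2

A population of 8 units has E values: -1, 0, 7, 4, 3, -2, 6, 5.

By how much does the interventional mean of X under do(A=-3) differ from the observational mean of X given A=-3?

11.25

The intervention sets A=-3 in all 8 units regardless of E. Recomputing X per unit gives 2, 5, 26, 17, 14, -1, 23, 20; average 13.25.
Observing A=-3 restricts to units where A's equation naturally yields -3: E ∈ {-1, 0, -2}. In that subpopulation X = 2, 5, -1, mean 2.
Difference = 13.25 − 2 = 11.25.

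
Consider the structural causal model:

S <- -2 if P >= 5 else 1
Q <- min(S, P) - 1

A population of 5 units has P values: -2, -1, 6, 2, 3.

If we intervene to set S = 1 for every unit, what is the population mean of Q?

do(S=1) breaks S's dependence on P. With S=1 fixed, Q across the units is -3, -2, 0, 0, 0, mean -1.

-1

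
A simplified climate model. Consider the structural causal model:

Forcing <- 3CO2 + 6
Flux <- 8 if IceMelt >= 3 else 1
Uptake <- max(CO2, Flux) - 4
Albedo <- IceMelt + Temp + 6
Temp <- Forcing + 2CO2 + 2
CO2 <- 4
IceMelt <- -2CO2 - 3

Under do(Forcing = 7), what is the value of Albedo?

12

do(Forcing=7) replaces the equation Forcing <- 3CO2 + 6 with the constant Forcing = 7.
Temp = Forcing + 2CO2 + 2  [with Forcing=7, CO2=4]  = 17
IceMelt = -2CO2 - 3  [with CO2=4]  = -11
Albedo = IceMelt + Temp + 6  [with IceMelt=-11, Temp=17]  = 12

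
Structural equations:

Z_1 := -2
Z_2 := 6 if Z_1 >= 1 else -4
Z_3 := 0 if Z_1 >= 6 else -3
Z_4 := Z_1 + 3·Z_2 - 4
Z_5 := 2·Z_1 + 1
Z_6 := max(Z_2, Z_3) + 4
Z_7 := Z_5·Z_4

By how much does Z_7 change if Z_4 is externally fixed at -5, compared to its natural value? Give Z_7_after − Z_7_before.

-39

The intervention breaks the incoming arrows to Z_4: Z_4 := Z_1 + 3·Z_2 - 4 no longer applies, and Z_4 = -5.
Z_5 = 2·Z_1 + 1  [with Z_1=-2]  = -3
Z_7 = Z_5·Z_4  [with Z_5=-3, Z_4=-5]  = 15
Without intervention: Z_2 = 6 if Z_1 >= 1 else -4  [with Z_1=-2]  = -4; Z_4 = Z_1 + 3·Z_2 - 4  [with Z_1=-2, Z_2=-4]  = -18; Z_5 = 2·Z_1 + 1  [with Z_1=-2]  = -3; Z_7 = Z_5·Z_4  [with Z_5=-3, Z_4=-18]  = 54.
Change = 15 − 54 = -39.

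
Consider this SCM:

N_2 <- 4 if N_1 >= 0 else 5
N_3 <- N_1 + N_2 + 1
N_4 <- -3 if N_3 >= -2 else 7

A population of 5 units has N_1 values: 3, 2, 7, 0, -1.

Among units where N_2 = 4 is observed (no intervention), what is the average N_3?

8

Observing N_2=4 restricts to units where N_2's equation naturally yields 4: N_1 ∈ {3, 2, 7, 0}. In that subpopulation N_3 = 8, 7, 12, 5, mean 8.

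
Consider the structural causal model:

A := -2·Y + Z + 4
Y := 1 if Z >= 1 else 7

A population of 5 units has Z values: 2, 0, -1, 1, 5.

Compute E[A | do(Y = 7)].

Every unit gets Y=7 under the intervention. A values become -8, -10, -11, -9, -5; E[A|do(Y=7)] = -8.6.

-8.6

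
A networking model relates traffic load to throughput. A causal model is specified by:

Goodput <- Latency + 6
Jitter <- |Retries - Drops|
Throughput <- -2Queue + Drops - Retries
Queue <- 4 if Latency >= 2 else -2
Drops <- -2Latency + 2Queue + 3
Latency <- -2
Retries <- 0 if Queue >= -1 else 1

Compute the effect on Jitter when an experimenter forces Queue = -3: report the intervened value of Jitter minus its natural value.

do(Queue=-3) replaces the equation Queue <- 4 if Latency >= 2 else -2 with the constant Queue = -3.
Drops = -2Latency + 2Queue + 3  [with Latency=-2, Queue=-3]  = 1
Retries = 0 if Queue >= -1 else 1  [with Queue=-3]  = 1
Jitter = |Retries - Drops|  [with Retries=1, Drops=1]  = 0
Without intervention: Queue = 4 if Latency >= 2 else -2  [with Latency=-2]  = -2; Drops = -2Latency + 2Queue + 3  [with Latency=-2, Queue=-2]  = 3; Retries = 0 if Queue >= -1 else 1  [with Queue=-2]  = 1; Jitter = |Retries - Drops|  [with Retries=1, Drops=3]  = 2.
Change = 0 − 2 = -2.

-2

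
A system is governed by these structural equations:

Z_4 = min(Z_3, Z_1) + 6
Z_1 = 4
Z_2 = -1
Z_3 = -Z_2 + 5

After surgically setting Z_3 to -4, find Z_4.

The intervention breaks the incoming arrows to Z_3: Z_3 = -Z_2 + 5 no longer applies, and Z_3 = -4.
Z_4 = min(Z_3, Z_1) + 6  [with Z_3=-4, Z_1=4]  = 2

2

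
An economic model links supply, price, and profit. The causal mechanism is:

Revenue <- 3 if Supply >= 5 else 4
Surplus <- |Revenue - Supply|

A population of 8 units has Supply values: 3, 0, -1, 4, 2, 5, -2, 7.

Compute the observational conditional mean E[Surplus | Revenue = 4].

Conditioning on Revenue=4 selects the 6 unit(s) with Supply ∈ {3, 0, -1, 4, 2, -2}. Their Surplus values: 1, 4, 5, 0, 2, 6. Mean = 3.

3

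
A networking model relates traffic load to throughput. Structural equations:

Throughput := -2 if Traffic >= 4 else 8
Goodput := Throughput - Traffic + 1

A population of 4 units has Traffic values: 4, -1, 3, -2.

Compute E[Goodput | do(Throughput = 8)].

8

Under do(Throughput=8), Throughput's equation is replaced by Throughput=8 for every unit. Per-unit Goodput: 5, 10, 6, 11. Mean = 8.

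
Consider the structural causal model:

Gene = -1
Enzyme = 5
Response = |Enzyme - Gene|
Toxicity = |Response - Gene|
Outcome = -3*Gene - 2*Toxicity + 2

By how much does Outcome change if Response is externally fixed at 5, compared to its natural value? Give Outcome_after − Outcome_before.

2

do(Response=5) replaces the equation Response = |Enzyme - Gene| with the constant Response = 5.
Toxicity = |Response - Gene|  [with Response=5, Gene=-1]  = 6
Outcome = -3*Gene - 2*Toxicity + 2  [with Gene=-1, Toxicity=6]  = -7
Without intervention: Response = |Enzyme - Gene|  [with Enzyme=5, Gene=-1]  = 6; Toxicity = |Response - Gene|  [with Response=6, Gene=-1]  = 7; Outcome = -3*Gene - 2*Toxicity + 2  [with Gene=-1, Toxicity=7]  = -9.
Change = -7 − (-9) = 2.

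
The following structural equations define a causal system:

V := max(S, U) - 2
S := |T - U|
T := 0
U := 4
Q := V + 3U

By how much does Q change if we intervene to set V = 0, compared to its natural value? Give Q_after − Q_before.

Intervening sets V = 0 and removes its equation (V := max(S, U) - 2).
Q = V + 3U  [with V=0, U=4]  = 12
Without intervention: S = |T - U|  [with T=0, U=4]  = 4; V = max(S, U) - 2  [with S=4, U=4]  = 2; Q = V + 3U  [with V=2, U=4]  = 14.
Change = 12 − 14 = -2.

-2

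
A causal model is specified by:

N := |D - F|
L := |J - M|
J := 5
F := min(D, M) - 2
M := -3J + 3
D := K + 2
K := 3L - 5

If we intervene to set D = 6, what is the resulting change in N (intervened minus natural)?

Under do(D=6), the mechanism D := K + 2 is discarded; D is fixed at 6.
M = -3J + 3  [with J=5]  = -12
F = min(D, M) - 2  [with D=6, M=-12]  = -14
N = |D - F|  [with D=6, F=-14]  = 20
Without intervention: M = -3J + 3  [with J=5]  = -12; L = |J - M|  [with J=5, M=-12]  = 17; K = 3L - 5  [with L=17]  = 46; D = K + 2  [with K=46]  = 48; F = min(D, M) - 2  [with D=48, M=-12]  = -14; N = |D - F|  [with D=48, F=-14]  = 62.
Change = 20 − 62 = -42.

-42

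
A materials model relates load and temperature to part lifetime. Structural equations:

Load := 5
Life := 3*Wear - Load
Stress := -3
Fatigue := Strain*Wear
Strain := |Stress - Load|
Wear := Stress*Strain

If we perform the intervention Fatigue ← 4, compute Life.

The intervention breaks the incoming arrows to Fatigue: Fatigue := Strain*Wear no longer applies, and Fatigue = 4.
Since Life is not a descendant of the intervened variable, it is unaffected.
Strain = |Stress - Load|  [with Stress=-3, Load=5]  = 8
Wear = Stress*Strain  [with Stress=-3, Strain=8]  = -24
Life = 3*Wear - Load  [with Wear=-24, Load=5]  = -77

-77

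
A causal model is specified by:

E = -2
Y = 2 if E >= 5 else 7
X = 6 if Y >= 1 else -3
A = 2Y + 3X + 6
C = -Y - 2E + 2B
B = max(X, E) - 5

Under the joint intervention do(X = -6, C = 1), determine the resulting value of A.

2

Setting X = -6, C = 1 by intervention discards those variables' equations.
Y = 2 if E >= 5 else 7  [with E=-2]  = 7
A = 2Y + 3X + 6  [with Y=7, X=-6]  = 2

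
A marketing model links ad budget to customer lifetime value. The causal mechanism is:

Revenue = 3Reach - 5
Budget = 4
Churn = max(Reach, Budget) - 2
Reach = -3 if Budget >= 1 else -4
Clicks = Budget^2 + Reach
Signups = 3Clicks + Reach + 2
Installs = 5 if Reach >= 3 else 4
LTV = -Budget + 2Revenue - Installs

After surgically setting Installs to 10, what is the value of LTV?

-42

do(Installs=10) replaces the equation Installs = 5 if Reach >= 3 else 4 with the constant Installs = 10.
Reach = -3 if Budget >= 1 else -4  [with Budget=4]  = -3
Revenue = 3Reach - 5  [with Reach=-3]  = -14
LTV = -Budget + 2Revenue - Installs  [with Budget=4, Revenue=-14, Installs=10]  = -42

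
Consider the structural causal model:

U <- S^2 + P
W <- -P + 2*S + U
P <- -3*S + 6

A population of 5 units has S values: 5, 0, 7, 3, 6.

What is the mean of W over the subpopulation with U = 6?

7.5

Conditioning on U=6 selects the 2 unit(s) with S ∈ {0, 3}. Their W values: 0, 15. Mean = 7.5.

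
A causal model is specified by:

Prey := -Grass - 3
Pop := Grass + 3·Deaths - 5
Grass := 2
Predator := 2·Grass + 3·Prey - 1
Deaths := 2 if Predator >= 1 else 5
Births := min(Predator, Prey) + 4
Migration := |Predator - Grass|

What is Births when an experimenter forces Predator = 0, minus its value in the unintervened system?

7

The intervention breaks the incoming arrows to Predator: Predator := 2·Grass + 3·Prey - 1 no longer applies, and Predator = 0.
Prey = -Grass - 3  [with Grass=2]  = -5
Births = min(Predator, Prey) + 4  [with Predator=0, Prey=-5]  = -1
Without intervention: Prey = -Grass - 3  [with Grass=2]  = -5; Predator = 2·Grass + 3·Prey - 1  [with Grass=2, Prey=-5]  = -12; Births = min(Predator, Prey) + 4  [with Predator=-12, Prey=-5]  = -8.
Change = -1 − (-8) = 7.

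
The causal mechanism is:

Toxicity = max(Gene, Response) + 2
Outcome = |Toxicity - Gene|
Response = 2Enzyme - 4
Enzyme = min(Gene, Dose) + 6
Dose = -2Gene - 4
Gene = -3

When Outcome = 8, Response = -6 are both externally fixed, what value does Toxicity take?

Setting Outcome = 8, Response = -6 by intervention discards those variables' equations.
Toxicity = max(Gene, Response) + 2  [with Gene=-3, Response=-6]  = -1

-1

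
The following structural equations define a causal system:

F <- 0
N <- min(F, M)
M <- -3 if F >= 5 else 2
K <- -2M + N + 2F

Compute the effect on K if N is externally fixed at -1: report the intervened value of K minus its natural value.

The intervention breaks the incoming arrows to N: N <- min(F, M) no longer applies, and N = -1.
M = -3 if F >= 5 else 2  [with F=0]  = 2
K = -2M + N + 2F  [with M=2, N=-1, F=0]  = -5
Without intervention: M = -3 if F >= 5 else 2  [with F=0]  = 2; N = min(F, M)  [with F=0, M=2]  = 0; K = -2M + N + 2F  [with M=2, N=0, F=0]  = -4.
Change = -5 − (-4) = -1.

-1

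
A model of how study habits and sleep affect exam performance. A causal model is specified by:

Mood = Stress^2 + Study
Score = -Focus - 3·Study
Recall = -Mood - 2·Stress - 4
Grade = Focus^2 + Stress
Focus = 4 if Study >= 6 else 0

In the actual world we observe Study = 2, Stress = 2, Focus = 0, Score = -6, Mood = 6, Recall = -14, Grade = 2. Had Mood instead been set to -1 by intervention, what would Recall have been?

The intervention breaks the incoming arrows to Mood: Mood = Stress^2 + Study no longer applies, and Mood = -1.
Recall = -Mood - 2·Stress - 4  [with Mood=-1, Stress=2]  = -7

-7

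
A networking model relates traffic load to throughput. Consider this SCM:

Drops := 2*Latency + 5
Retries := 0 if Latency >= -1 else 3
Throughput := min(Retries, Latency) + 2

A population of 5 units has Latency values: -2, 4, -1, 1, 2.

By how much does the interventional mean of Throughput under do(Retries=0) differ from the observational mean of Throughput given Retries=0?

-0.35

The intervention sets Retries=0 in all 5 units regardless of Latency. Recomputing Throughput per unit gives 0, 2, 1, 2, 2; average 1.4.
Observing Retries=0 restricts to units where Retries's equation naturally yields 0: Latency ∈ {4, -1, 1, 2}. In that subpopulation Throughput = 2, 1, 2, 2, mean 1.75.
Difference = 1.4 − 1.75 = -0.35.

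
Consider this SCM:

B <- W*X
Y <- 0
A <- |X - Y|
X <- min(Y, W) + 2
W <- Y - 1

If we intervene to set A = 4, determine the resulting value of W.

Under do(A=4), the mechanism A <- |X - Y| is discarded; A is fixed at 4.
No directed path runs from A to W, so W keeps its natural value.
W = Y - 1  [with Y=0]  = -1

-1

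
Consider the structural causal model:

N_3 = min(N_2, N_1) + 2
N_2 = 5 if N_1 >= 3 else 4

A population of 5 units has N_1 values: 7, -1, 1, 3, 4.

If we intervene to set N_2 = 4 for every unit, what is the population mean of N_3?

4.2

The intervention sets N_2=4 in all 5 units regardless of N_1. Recomputing N_3 per unit gives 6, 1, 3, 5, 6; average 4.2.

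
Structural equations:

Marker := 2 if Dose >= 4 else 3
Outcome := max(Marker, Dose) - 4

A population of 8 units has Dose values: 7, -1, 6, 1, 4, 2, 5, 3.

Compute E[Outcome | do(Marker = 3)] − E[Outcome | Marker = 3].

1.25

Under do(Marker=3), Marker's equation is replaced by Marker=3 for every unit. Per-unit Outcome: 3, -1, 2, -1, 0, -1, 1, -1. Mean = 0.25.
Conditioning on Marker=3 selects the 4 unit(s) with Dose ∈ {-1, 1, 2, 3}. Their Outcome values: -1, -1, -1, -1. Mean = -1.
Difference = 0.25 − (-1) = 1.25.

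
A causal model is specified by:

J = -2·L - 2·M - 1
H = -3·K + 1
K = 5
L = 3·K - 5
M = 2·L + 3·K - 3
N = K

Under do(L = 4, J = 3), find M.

Setting L = 4, J = 3 by intervention discards those variables' equations.
M = 2·L + 3·K - 3  [with L=4, K=5]  = 20

20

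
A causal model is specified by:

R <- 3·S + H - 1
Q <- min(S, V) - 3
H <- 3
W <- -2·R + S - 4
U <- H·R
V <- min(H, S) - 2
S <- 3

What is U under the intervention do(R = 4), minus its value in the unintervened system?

The intervention breaks the incoming arrows to R: R <- 3·S + H - 1 no longer applies, and R = 4.
U = H·R  [with H=3, R=4]  = 12
Without intervention: R = 3·S + H - 1  [with S=3, H=3]  = 11; U = H·R  [with H=3, R=11]  = 33.
Change = 12 − 33 = -21.

-21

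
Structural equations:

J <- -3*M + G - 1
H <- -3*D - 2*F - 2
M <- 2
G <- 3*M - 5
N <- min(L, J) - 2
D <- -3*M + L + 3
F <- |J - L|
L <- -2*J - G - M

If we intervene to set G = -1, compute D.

Under do(G=-1), the mechanism G <- 3*M - 5 is discarded; G is fixed at -1.
J = -3*M + G - 1  [with M=2, G=-1]  = -8
L = -2*J - G - M  [with J=-8, G=-1, M=2]  = 15
D = -3*M + L + 3  [with M=2, L=15]  = 12

12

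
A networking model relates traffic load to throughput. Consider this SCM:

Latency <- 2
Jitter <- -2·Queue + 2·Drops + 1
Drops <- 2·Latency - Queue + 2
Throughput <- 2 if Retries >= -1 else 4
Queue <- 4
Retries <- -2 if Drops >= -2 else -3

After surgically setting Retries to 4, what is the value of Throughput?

Under do(Retries=4), the mechanism Retries <- -2 if Drops >= -2 else -3 is discarded; Retries is fixed at 4.
Throughput = 2 if Retries >= -1 else 4  [with Retries=4]  = 2

2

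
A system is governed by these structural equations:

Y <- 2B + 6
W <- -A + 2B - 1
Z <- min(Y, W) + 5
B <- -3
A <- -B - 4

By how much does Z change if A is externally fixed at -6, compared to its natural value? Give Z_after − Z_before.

5

do(A=-6) replaces the equation A <- -B - 4 with the constant A = -6.
Y = 2B + 6  [with B=-3]  = 0
W = -A + 2B - 1  [with A=-6, B=-3]  = -1
Z = min(Y, W) + 5  [with Y=0, W=-1]  = 4
Without intervention: A = -B - 4  [with B=-3]  = -1; Y = 2B + 6  [with B=-3]  = 0; W = -A + 2B - 1  [with A=-1, B=-3]  = -6; Z = min(Y, W) + 5  [with Y=0, W=-6]  = -1.
Change = 4 − (-1) = 5.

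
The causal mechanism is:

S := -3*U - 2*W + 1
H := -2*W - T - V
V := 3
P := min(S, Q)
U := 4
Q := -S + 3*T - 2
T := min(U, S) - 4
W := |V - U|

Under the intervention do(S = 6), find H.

-5

Under do(S=6), the mechanism S := -3*U - 2*W + 1 is discarded; S is fixed at 6.
W = |V - U|  [with V=3, U=4]  = 1
T = min(U, S) - 4  [with U=4, S=6]  = 0
H = -2*W - T - V  [with W=1, T=0, V=3]  = -5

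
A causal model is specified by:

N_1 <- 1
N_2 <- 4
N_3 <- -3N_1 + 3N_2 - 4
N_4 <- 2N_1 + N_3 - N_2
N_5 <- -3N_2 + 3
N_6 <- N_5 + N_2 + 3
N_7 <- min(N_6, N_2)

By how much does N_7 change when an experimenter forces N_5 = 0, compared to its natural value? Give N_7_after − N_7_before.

6

Under do(N_5=0), the mechanism N_5 <- -3N_2 + 3 is discarded; N_5 is fixed at 0.
N_6 = N_5 + N_2 + 3  [with N_5=0, N_2=4]  = 7
N_7 = min(N_6, N_2)  [with N_6=7, N_2=4]  = 4
Without intervention: N_5 = -3N_2 + 3  [with N_2=4]  = -9; N_6 = N_5 + N_2 + 3  [with N_5=-9, N_2=4]  = -2; N_7 = min(N_6, N_2)  [with N_6=-2, N_2=4]  = -2.
Change = 4 − (-2) = 6.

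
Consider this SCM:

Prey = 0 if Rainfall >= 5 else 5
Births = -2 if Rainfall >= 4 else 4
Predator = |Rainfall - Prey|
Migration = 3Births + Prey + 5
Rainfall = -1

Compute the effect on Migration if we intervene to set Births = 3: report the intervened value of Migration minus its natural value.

-3

Intervening sets Births = 3 and removes its equation (Births = -2 if Rainfall >= 4 else 4).
Prey = 0 if Rainfall >= 5 else 5  [with Rainfall=-1]  = 5
Migration = 3Births + Prey + 5  [with Births=3, Prey=5]  = 19
Without intervention: Prey = 0 if Rainfall >= 5 else 5  [with Rainfall=-1]  = 5; Births = -2 if Rainfall >= 4 else 4  [with Rainfall=-1]  = 4; Migration = 3Births + Prey + 5  [with Births=4, Prey=5]  = 22.
Change = 19 − 22 = -3.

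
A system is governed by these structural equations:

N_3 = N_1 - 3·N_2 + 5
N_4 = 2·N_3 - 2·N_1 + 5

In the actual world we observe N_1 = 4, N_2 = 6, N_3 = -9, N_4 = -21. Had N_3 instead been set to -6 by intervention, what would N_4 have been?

The intervention breaks the incoming arrows to N_3: N_3 = N_1 - 3·N_2 + 5 no longer applies, and N_3 = -6.
N_4 = 2·N_3 - 2·N_1 + 5  [with N_3=-6, N_1=4]  = -15

-15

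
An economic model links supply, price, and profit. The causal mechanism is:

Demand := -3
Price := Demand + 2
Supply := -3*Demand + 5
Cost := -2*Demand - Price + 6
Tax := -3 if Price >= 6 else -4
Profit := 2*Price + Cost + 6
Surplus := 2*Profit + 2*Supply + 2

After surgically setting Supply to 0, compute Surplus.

36

The intervention breaks the incoming arrows to Supply: Supply := -3*Demand + 5 no longer applies, and Supply = 0.
Price = Demand + 2  [with Demand=-3]  = -1
Cost = -2*Demand - Price + 6  [with Demand=-3, Price=-1]  = 13
Profit = 2*Price + Cost + 6  [with Price=-1, Cost=13]  = 17
Surplus = 2*Profit + 2*Supply + 2  [with Profit=17, Supply=0]  = 36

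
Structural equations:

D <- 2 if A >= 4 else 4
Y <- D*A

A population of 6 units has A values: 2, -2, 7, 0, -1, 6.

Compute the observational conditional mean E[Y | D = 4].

Observing D=4 restricts to units where D's equation naturally yields 4: A ∈ {2, -2, 0, -1}. In that subpopulation Y = 8, -8, 0, -4, mean -1.

-1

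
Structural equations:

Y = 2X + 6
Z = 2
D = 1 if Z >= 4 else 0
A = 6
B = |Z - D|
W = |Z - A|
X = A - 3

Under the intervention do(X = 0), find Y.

6

Under do(X=0), the mechanism X = A - 3 is discarded; X is fixed at 0.
Y = 2X + 6  [with X=0]  = 6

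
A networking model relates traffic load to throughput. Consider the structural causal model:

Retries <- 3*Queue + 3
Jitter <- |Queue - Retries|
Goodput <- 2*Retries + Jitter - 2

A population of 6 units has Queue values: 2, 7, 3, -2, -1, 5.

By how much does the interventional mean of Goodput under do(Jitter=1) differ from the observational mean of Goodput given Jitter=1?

23

do(Jitter=1) breaks Jitter's dependence on Queue. With Jitter=1 fixed, Goodput across the units is 17, 47, 23, -7, -1, 35, mean 19.
Observing Jitter=1 restricts to units where Jitter's equation naturally yields 1: Queue ∈ {-2, -1}. In that subpopulation Goodput = -7, -1, mean -4.
Difference = 19 − (-4) = 23.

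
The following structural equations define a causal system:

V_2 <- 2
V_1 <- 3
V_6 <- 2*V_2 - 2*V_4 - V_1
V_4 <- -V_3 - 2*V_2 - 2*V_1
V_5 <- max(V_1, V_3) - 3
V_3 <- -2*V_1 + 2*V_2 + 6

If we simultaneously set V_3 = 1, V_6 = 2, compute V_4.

Setting V_3 = 1, V_6 = 2 by intervention discards those variables' equations.
V_4 = -V_3 - 2*V_2 - 2*V_1  [with V_3=1, V_2=2, V_1=3]  = -11

-11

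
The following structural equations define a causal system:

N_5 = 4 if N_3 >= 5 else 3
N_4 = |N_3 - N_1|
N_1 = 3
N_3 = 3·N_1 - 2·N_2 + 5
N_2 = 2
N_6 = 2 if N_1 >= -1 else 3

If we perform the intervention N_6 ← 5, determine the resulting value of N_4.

do(N_6=5) replaces the equation N_6 = 2 if N_1 >= -1 else 3 with the constant N_6 = 5.
No directed path runs from N_6 to N_4, so N_4 keeps its natural value.
N_3 = 3·N_1 - 2·N_2 + 5  [with N_1=3, N_2=2]  = 10
N_4 = |N_3 - N_1|  [with N_3=10, N_1=3]  = 7

7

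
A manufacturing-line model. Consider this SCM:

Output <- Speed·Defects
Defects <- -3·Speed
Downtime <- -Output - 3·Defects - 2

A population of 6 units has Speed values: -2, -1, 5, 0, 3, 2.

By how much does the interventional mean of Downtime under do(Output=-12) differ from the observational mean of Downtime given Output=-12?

10.5

The intervention sets Output=-12 in all 6 units regardless of Speed. Recomputing Downtime per unit gives -8, 1, 55, 10, 37, 28; average 20.5.
Observing Output=-12 restricts to units where Output's equation naturally yields -12: Speed ∈ {-2, 2}. In that subpopulation Downtime = -8, 28, mean 10.
Difference = 20.5 − 10 = 10.5.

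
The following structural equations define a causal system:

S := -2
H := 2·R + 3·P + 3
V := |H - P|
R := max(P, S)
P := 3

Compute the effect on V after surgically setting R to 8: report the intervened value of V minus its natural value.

do(R=8) replaces the equation R := max(P, S) with the constant R = 8.
H = 2·R + 3·P + 3  [with R=8, P=3]  = 28
V = |H - P|  [with H=28, P=3]  = 25
Without intervention: R = max(P, S)  [with P=3, S=-2]  = 3; H = 2·R + 3·P + 3  [with R=3, P=3]  = 18; V = |H - P|  [with H=18, P=3]  = 15.
Change = 25 − 15 = 10.

10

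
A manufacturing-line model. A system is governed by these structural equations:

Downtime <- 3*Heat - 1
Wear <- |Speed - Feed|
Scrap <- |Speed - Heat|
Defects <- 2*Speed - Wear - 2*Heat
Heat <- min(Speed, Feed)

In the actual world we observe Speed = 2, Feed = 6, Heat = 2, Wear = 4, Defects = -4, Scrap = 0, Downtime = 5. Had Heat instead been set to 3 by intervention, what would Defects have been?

-6

do(Heat=3) replaces the equation Heat <- min(Speed, Feed) with the constant Heat = 3.
Wear = |Speed - Feed|  [with Speed=2, Feed=6]  = 4
Defects = 2*Speed - Wear - 2*Heat  [with Speed=2, Wear=4, Heat=3]  = -6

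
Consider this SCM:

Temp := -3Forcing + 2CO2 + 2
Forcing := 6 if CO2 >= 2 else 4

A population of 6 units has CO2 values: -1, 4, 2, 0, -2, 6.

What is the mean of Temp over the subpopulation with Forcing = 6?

E[Temp|Forcing=6] averages over only the 3 units with Forcing=6 (CO2 = 4, 2, 6): Temp = -8, -12, -4, mean -8.

-8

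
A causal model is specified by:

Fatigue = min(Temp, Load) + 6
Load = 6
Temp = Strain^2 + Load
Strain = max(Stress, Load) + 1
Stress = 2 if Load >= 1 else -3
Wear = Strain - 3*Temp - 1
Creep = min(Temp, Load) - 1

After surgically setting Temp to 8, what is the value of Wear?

Under do(Temp=8), the mechanism Temp = Strain^2 + Load is discarded; Temp is fixed at 8.
Stress = 2 if Load >= 1 else -3  [with Load=6]  = 2
Strain = max(Stress, Load) + 1  [with Stress=2, Load=6]  = 7
Wear = Strain - 3*Temp - 1  [with Strain=7, Temp=8]  = -18

-18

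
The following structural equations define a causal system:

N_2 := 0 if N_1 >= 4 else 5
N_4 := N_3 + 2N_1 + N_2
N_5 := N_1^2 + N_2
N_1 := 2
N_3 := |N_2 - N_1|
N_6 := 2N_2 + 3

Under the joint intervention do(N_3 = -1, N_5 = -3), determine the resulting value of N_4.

8

The joint intervention fixes N_3 = -1, N_5 = -3, removing each variable's own equation.
N_2 = 0 if N_1 >= 4 else 5  [with N_1=2]  = 5
N_4 = N_3 + 2N_1 + N_2  [with N_3=-1, N_1=2, N_2=5]  = 8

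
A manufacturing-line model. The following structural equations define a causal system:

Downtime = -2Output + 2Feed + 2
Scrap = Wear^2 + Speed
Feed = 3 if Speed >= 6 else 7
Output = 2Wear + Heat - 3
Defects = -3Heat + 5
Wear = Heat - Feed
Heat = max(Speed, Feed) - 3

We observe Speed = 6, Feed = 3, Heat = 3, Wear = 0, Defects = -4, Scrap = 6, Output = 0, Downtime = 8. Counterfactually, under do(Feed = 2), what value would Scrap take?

7

Under do(Feed=2), the mechanism Feed = 3 if Speed >= 6 else 7 is discarded; Feed is fixed at 2.
Heat = max(Speed, Feed) - 3  [with Speed=6, Feed=2]  = 3
Wear = Heat - Feed  [with Heat=3, Feed=2]  = 1
Scrap = Wear^2 + Speed  [with Wear=1, Speed=6]  = 7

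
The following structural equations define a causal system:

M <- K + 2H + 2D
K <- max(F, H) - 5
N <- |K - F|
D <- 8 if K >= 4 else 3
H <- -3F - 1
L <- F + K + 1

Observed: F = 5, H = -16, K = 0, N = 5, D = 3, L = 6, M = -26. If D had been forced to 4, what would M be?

-24

Under do(D=4), the mechanism D <- 8 if K >= 4 else 3 is discarded; D is fixed at 4.
H = -3F - 1  [with F=5]  = -16
K = max(F, H) - 5  [with F=5, H=-16]  = 0
M = K + 2H + 2D  [with K=0, H=-16, D=4]  = -24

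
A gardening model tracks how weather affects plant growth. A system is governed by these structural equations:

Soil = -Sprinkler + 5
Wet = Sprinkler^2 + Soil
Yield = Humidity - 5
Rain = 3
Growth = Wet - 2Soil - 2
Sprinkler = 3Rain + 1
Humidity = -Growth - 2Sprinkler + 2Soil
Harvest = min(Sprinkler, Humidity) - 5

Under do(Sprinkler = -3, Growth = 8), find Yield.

The joint intervention fixes Sprinkler = -3, Growth = 8, removing each variable's own equation.
Soil = -Sprinkler + 5  [with Sprinkler=-3]  = 8
Humidity = -Growth - 2Sprinkler + 2Soil  [with Growth=8, Sprinkler=-3, Soil=8]  = 14
Yield = Humidity - 5  [with Humidity=14]  = 9

9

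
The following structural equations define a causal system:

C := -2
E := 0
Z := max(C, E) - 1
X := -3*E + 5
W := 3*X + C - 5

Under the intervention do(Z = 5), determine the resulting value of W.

8

do(Z=5) replaces the equation Z := max(C, E) - 1 with the constant Z = 5.
W is not downstream of the intervention, so its value is determined by the original equations.
X = -3*E + 5  [with E=0]  = 5
W = 3*X + C - 5  [with X=5, C=-2]  = 8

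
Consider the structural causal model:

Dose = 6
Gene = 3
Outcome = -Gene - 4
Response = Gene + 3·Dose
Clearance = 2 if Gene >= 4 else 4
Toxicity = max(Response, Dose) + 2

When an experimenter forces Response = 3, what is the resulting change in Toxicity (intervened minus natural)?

The intervention breaks the incoming arrows to Response: Response = Gene + 3·Dose no longer applies, and Response = 3.
Toxicity = max(Response, Dose) + 2  [with Response=3, Dose=6]  = 8
Without intervention: Response = Gene + 3·Dose  [with Gene=3, Dose=6]  = 21; Toxicity = max(Response, Dose) + 2  [with Response=21, Dose=6]  = 23.
Change = 8 − 23 = -15.

-15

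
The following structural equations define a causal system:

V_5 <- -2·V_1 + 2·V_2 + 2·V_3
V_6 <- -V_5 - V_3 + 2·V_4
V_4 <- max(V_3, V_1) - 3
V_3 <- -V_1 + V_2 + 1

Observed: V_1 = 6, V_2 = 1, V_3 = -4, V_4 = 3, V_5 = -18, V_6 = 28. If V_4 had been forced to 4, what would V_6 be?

30

Under do(V_4=4), the mechanism V_4 <- max(V_3, V_1) - 3 is discarded; V_4 is fixed at 4.
V_3 = -V_1 + V_2 + 1  [with V_1=6, V_2=1]  = -4
V_5 = -2·V_1 + 2·V_2 + 2·V_3  [with V_1=6, V_2=1, V_3=-4]  = -18
V_6 = -V_5 - V_3 + 2·V_4  [with V_5=-18, V_3=-4, V_4=4]  = 30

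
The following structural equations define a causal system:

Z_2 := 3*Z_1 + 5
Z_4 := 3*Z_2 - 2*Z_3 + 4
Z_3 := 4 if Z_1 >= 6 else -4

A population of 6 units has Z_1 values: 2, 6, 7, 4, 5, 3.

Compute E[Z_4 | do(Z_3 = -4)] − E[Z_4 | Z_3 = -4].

9

Under do(Z_3=-4), Z_3's equation is replaced by Z_3=-4 for every unit. Per-unit Z_4: 45, 81, 90, 63, 72, 54. Mean = 67.5.
E[Z_4|Z_3=-4] averages over only the 4 units with Z_3=-4 (Z_1 = 2, 4, 5, 3): Z_4 = 45, 63, 72, 54, mean 58.5.
Difference = 67.5 − 58.5 = 9.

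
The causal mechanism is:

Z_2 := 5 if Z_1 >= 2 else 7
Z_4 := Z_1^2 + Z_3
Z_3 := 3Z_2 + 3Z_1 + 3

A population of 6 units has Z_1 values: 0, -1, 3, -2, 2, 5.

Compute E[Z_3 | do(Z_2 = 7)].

27.5

Under do(Z_2=7), Z_2's equation is replaced by Z_2=7 for every unit. Per-unit Z_3: 24, 21, 33, 18, 30, 39. Mean = 27.5.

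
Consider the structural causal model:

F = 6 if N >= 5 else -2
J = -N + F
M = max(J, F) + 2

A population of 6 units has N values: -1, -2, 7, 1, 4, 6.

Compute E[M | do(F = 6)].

8.5

do(F=6) breaks F's dependence on N. With F=6 fixed, M across the units is 9, 10, 8, 8, 8, 8, mean 8.5.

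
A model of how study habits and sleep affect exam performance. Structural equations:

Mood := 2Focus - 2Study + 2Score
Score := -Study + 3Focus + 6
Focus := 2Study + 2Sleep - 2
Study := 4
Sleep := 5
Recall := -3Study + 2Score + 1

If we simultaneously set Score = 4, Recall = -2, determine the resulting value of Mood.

Setting Score = 4, Recall = -2 by intervention discards those variables' equations.
Focus = 2Study + 2Sleep - 2  [with Study=4, Sleep=5]  = 16
Mood = 2Focus - 2Study + 2Score  [with Focus=16, Study=4, Score=4]  = 32

32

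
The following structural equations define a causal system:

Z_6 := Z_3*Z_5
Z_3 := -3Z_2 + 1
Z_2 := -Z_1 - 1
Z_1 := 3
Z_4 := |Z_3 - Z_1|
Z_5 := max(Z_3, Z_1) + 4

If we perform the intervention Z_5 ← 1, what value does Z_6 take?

The intervention breaks the incoming arrows to Z_5: Z_5 := max(Z_3, Z_1) + 4 no longer applies, and Z_5 = 1.
Z_2 = -Z_1 - 1  [with Z_1=3]  = -4
Z_3 = -3Z_2 + 1  [with Z_2=-4]  = 13
Z_6 = Z_3*Z_5  [with Z_3=13, Z_5=1]  = 13

13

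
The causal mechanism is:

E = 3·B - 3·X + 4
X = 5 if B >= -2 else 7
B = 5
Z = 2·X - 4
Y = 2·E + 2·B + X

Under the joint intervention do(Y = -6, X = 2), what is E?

13

Setting Y = -6, X = 2 by intervention discards those variables' equations.
E = 3·B - 3·X + 4  [with B=5, X=2]  = 13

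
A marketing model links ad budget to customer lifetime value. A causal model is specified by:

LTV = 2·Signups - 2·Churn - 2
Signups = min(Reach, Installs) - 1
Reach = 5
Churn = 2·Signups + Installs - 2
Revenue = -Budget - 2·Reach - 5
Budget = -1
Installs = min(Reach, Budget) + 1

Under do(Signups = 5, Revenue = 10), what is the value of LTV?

-8

Setting Signups = 5, Revenue = 10 by intervention discards those variables' equations.
Installs = min(Reach, Budget) + 1  [with Reach=5, Budget=-1]  = 0
Churn = 2·Signups + Installs - 2  [with Signups=5, Installs=0]  = 8
LTV = 2·Signups - 2·Churn - 2  [with Signups=5, Churn=8]  = -8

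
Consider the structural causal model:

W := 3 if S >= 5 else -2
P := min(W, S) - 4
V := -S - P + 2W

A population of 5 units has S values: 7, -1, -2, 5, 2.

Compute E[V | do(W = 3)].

The intervention sets W=3 in all 5 units regardless of S. Recomputing V per unit gives 0, 12, 14, 2, 6; average 6.8.

6.8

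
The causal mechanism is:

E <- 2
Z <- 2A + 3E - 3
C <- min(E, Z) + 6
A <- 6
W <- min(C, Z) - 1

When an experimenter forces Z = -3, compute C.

The intervention breaks the incoming arrows to Z: Z <- 2A + 3E - 3 no longer applies, and Z = -3.
C = min(E, Z) + 6  [with E=2, Z=-3]  = 3

3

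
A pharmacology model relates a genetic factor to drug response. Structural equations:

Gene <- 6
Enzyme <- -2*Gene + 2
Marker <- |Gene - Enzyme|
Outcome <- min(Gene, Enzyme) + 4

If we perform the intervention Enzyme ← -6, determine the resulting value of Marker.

12

The intervention breaks the incoming arrows to Enzyme: Enzyme <- -2*Gene + 2 no longer applies, and Enzyme = -6.
Marker = |Gene - Enzyme|  [with Gene=6, Enzyme=-6]  = 12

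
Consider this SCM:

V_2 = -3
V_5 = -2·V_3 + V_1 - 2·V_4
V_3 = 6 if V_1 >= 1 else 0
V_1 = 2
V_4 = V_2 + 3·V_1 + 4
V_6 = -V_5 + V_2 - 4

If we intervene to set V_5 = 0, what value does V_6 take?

-7

The intervention breaks the incoming arrows to V_5: V_5 = -2·V_3 + V_1 - 2·V_4 no longer applies, and V_5 = 0.
V_6 = -V_5 + V_2 - 4  [with V_5=0, V_2=-3]  = -7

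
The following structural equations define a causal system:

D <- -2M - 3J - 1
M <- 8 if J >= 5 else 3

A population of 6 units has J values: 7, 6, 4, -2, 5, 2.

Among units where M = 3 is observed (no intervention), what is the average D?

-11

Conditioning on M=3 selects the 3 unit(s) with J ∈ {4, -2, 2}. Their D values: -19, -1, -13. Mean = -11.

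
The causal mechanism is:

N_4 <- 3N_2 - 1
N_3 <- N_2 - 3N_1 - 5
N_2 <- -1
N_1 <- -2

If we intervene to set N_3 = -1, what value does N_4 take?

-4

The intervention breaks the incoming arrows to N_3: N_3 <- N_2 - 3N_1 - 5 no longer applies, and N_3 = -1.
N_4 is not downstream of the intervention, so its value is determined by the original equations.
N_4 = 3N_2 - 1  [with N_2=-1]  = -4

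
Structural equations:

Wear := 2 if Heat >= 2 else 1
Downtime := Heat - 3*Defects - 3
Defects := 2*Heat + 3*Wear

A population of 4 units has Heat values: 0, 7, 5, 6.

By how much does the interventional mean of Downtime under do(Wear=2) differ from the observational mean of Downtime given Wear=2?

do(Wear=2) breaks Wear's dependence on Heat. With Wear=2 fixed, Downtime across the units is -21, -56, -46, -51, mean -43.5.
E[Downtime|Wear=2] averages over only the 3 units with Wear=2 (Heat = 7, 5, 6): Downtime = -56, -46, -51, mean -51.
Difference = -43.5 − (-51) = 7.5.

7.5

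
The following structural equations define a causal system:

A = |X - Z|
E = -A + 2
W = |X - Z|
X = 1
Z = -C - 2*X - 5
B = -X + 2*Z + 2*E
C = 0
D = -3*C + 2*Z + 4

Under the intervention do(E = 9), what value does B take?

do(E=9) replaces the equation E = -A + 2 with the constant E = 9.
Z = -C - 2*X - 5  [with C=0, X=1]  = -7
B = -X + 2*Z + 2*E  [with X=1, Z=-7, E=9]  = 3

3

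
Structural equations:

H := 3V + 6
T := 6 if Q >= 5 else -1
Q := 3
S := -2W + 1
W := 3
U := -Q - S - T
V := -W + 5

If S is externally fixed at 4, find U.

-6

The intervention breaks the incoming arrows to S: S := -2W + 1 no longer applies, and S = 4.
T = 6 if Q >= 5 else -1  [with Q=3]  = -1
U = -Q - S - T  [with Q=3, S=4, T=-1]  = -6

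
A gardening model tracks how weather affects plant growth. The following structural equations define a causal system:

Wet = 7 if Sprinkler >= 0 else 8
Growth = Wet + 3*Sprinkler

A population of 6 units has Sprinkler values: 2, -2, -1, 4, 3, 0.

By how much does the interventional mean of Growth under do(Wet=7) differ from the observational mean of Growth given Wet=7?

The intervention sets Wet=7 in all 6 units regardless of Sprinkler. Recomputing Growth per unit gives 13, 1, 4, 19, 16, 7; average 10.
Observing Wet=7 restricts to units where Wet's equation naturally yields 7: Sprinkler ∈ {2, 4, 3, 0}. In that subpopulation Growth = 13, 19, 16, 7, mean 13.75.
Difference = 10 − 13.75 = -3.75.

-3.75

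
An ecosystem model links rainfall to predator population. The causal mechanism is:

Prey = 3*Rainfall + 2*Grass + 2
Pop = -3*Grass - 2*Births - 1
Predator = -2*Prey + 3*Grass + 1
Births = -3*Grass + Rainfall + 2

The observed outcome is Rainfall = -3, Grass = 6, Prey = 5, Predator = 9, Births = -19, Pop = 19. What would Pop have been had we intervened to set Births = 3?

-25

The intervention breaks the incoming arrows to Births: Births = -3*Grass + Rainfall + 2 no longer applies, and Births = 3.
Pop = -3*Grass - 2*Births - 1  [with Grass=6, Births=3]  = -25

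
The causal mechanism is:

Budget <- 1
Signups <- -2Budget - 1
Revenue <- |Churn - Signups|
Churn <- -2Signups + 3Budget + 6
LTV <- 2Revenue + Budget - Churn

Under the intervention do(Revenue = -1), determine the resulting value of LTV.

Intervening sets Revenue = -1 and removes its equation (Revenue <- |Churn - Signups|).
Signups = -2Budget - 1  [with Budget=1]  = -3
Churn = -2Signups + 3Budget + 6  [with Signups=-3, Budget=1]  = 15
LTV = 2Revenue + Budget - Churn  [with Revenue=-1, Budget=1, Churn=15]  = -16

-16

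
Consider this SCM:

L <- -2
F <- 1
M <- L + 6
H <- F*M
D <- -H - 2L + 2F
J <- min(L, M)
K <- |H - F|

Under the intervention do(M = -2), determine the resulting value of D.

8

do(M=-2) replaces the equation M <- L + 6 with the constant M = -2.
H = F*M  [with F=1, M=-2]  = -2
D = -H - 2L + 2F  [with H=-2, L=-2, F=1]  = 8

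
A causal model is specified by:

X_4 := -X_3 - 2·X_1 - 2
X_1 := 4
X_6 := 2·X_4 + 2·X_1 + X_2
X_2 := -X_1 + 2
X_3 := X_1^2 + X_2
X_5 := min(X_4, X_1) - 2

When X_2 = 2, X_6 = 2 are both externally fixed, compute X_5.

-30

Setting X_2 = 2, X_6 = 2 by intervention discards those variables' equations.
X_3 = X_1^2 + X_2  [with X_1=4, X_2=2]  = 18
X_4 = -X_3 - 2·X_1 - 2  [with X_3=18, X_1=4]  = -28
X_5 = min(X_4, X_1) - 2  [with X_4=-28, X_1=4]  = -30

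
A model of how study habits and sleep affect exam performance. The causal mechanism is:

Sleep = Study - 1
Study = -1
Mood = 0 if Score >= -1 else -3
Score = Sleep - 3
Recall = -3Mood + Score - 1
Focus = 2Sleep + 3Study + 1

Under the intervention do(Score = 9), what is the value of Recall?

8

Under do(Score=9), the mechanism Score = Sleep - 3 is discarded; Score is fixed at 9.
Mood = 0 if Score >= -1 else -3  [with Score=9]  = 0
Recall = -3Mood + Score - 1  [with Mood=0, Score=9]  = 8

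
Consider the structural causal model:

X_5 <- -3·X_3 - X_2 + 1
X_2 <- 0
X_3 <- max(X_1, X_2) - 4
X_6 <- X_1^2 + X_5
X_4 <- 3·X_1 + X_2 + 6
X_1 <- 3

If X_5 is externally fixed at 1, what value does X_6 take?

The intervention breaks the incoming arrows to X_5: X_5 <- -3·X_3 - X_2 + 1 no longer applies, and X_5 = 1.
X_6 = X_1^2 + X_5  [with X_1=3, X_5=1]  = 10

10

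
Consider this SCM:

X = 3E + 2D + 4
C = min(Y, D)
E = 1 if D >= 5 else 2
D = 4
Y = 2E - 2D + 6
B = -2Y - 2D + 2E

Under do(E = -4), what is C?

do(E=-4) replaces the equation E = 1 if D >= 5 else 2 with the constant E = -4.
Y = 2E - 2D + 6  [with E=-4, D=4]  = -10
C = min(Y, D)  [with Y=-10, D=4]  = -10

-10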